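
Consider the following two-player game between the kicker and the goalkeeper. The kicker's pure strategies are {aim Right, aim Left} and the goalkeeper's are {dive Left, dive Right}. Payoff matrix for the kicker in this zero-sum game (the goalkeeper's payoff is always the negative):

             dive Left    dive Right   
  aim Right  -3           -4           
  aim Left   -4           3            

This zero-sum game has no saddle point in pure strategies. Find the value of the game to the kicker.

v = -25/8

Set the kicker's expected payoff from aim Right equal to that from aim Left:
  the kicker's payoff to aim Right: q·(-3) + (1−q)·(-4) = q - 4
  the kicker's payoff to aim Left: q·(-4) + (1−q)·3 = -7q + 3
  q - 4 = -7q + 3  ⇒  8q = 7  ⇒  q = 7/8.
The value is the kicker's expected payoff against this mix (using aim Right): (7/8)·(-3) + (1/8)·(-4) = -25/8.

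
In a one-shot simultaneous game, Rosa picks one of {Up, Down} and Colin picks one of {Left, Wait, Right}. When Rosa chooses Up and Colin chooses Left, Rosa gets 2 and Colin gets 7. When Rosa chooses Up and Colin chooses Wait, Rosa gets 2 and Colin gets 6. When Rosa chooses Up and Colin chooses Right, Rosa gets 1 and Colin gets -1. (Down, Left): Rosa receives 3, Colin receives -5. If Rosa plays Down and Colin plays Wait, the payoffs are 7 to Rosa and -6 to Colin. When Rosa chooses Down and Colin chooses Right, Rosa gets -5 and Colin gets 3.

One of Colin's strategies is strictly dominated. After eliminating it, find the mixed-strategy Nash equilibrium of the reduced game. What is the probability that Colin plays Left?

q = 6/7

Colin's strategy Wait is strictly dominated by Left: 7 > 6 and -5 > -6. Eliminate Wait.
For Rosa to be willing to mix, Rosa must be indifferent between Up and Down, which pins down Colin's mix.
  Rosa's expected payoff from Up: q·2 + (1−q)·1 = q + 1
  Rosa's expected payoff from Down: q·3 + (1−q)·(-5) = 8q - 5
  q + 1 = 8q - 5  ⇒  -7q = -6  ⇒  q = 6/7.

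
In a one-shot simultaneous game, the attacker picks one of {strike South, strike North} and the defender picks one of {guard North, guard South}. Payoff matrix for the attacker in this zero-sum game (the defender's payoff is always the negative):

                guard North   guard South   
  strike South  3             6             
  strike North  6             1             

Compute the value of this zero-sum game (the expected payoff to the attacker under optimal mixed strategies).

v = 33/8

In a mixed equilibrium the attacker is indifferent between strike South and strike North; this condition fixes q.
  the attacker's payoff from strike South: q·3 + (1−q)·6 = -3q + 6
  the attacker's payoff from strike North: q·6 + (1−q)·1 = 5q + 1
  -3q + 6 = 5q + 1  ⇒  -8q = -5  ⇒  q = 5/8.
The value is the attacker's expected payoff against this mix (using strike South): (5/8)·3 + (3/8)·6 = 33/8.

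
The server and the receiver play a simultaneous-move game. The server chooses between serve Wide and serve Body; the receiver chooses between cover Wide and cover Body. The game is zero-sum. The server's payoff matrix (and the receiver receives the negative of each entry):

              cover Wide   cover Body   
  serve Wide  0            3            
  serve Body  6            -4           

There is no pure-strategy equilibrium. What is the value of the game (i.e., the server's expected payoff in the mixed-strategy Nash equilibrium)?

In a mixed equilibrium the server is indifferent between serve Wide and serve Body; this condition fixes q.
  the server's expected payoff from serve Wide: q·0 + (1−q)·3 = -3q + 3
  the server's expected payoff from serve Body: q·6 + (1−q)·(-4) = 10q - 4
  -3q + 3 = 10q - 4  ⇒  -13q = -7  ⇒  q = 7/13.
The value is the server's expected payoff against this mix (using serve Wide): (7/13)·0 + (6/13)·3 = 18/13.

v = 18/13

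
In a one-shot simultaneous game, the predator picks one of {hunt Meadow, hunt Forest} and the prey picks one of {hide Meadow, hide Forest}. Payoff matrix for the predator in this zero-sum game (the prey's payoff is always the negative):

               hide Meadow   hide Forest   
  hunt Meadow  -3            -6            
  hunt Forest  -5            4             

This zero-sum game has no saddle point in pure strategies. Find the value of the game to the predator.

v = -7/2

Set the predator's expected payoff from hunt Meadow equal to that from hunt Forest:
  the predator's payoff from hunt Meadow: q·(-3) + (1−q)·(-6) = 3q - 6
  the predator's payoff from hunt Forest: q·(-5) + (1−q)·4 = -9q + 4
  3q - 6 = -9q + 4  ⇒  12q = 10  ⇒  q = 5/6.
The value is the predator's expected payoff against this mix (using hunt Meadow): (5/6)·(-3) + (1/6)·(-6) = -7/2.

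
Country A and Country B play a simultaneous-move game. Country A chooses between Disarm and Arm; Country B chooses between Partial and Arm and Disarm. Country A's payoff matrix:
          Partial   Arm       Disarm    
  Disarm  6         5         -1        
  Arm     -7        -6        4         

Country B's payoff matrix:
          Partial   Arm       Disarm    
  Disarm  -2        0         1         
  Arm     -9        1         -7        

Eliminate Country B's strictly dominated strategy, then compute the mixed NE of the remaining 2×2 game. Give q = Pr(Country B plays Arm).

Country B's strategy Partial is strictly dominated by Disarm: 1 > -2 and -7 > -9. Eliminate Partial.
Country B's mix must leave Country A indifferent between Disarm and Arm.
  Country A's payoff from Disarm: q·5 + (1−q)·(-1) = 6q - 1
  Country A's payoff from Arm: q·(-6) + (1−q)·4 = -10q + 4
  6q - 1 = -10q + 4  ⇒  16q = 5  ⇒  q = 5/16.

q = 5/16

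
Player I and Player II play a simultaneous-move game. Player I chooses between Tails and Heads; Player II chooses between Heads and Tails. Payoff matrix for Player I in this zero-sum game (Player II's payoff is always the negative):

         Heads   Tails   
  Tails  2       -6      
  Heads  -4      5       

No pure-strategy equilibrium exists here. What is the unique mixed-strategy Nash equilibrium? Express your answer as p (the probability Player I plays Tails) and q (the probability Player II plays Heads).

p = 9/17, q = 11/17

Player I's mix must leave Player II indifferent between Heads and Tails.
  Player II's payoff from Heads: p·(-2) + (1−p)·4 = -6p + 4
  Player II's payoff from Tails: p·6 + (1−p)·(-5) = 11p - 5
  -6p + 4 = 11p - 5  ⇒  -17p = -9  ⇒  p = 9/17.
Player I's indifference between Tails and Heads determines Player II's mixing probability q:
  Player I's expected payoff from Tails: q·2 + (1−q)·(-6) = 8q - 6
  Player I's expected payoff from Heads: q·(-4) + (1−q)·5 = -9q + 5
  8q - 6 = -9q + 5  ⇒  17q = 11  ⇒  q = 11/17.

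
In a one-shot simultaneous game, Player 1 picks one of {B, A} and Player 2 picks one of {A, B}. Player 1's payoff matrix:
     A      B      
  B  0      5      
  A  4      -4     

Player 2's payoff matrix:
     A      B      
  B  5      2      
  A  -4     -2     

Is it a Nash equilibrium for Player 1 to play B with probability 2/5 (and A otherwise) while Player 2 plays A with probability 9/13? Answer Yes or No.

Check Player 2's indifference given Player 1's mix p = 2/5:
  payoff from A = -2/5; payoff from B = -2/5 — equal.
Check Player 1's indifference given Player 2's mix q = 9/13:
  payoff from B = 20/13; payoff from A = 20/13 — equal.
Both players are indifferent, so neither can profitably deviate.

Yes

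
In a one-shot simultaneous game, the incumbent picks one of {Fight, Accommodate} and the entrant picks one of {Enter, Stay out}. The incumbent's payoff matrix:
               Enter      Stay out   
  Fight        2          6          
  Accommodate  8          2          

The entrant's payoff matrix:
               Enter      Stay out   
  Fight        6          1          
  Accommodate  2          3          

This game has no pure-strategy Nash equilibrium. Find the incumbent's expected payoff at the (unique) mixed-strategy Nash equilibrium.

In a mixed equilibrium the incumbent is indifferent between Fight and Accommodate; this condition fixes q.
  the incumbent's payoff from Fight: q·2 + (1−q)·6 = -4q + 6
  the incumbent's payoff from Accommodate: q·8 + (1−q)·2 = 6q + 2
  -4q + 6 = 6q + 2  ⇒  -10q = -4  ⇒  q = 2/5.
At equilibrium the incumbent is indifferent across rows, so the incumbent's payoff equals the payoff from Fight: (2/5)·2 + (3/5)·6 = 22/5.

22/5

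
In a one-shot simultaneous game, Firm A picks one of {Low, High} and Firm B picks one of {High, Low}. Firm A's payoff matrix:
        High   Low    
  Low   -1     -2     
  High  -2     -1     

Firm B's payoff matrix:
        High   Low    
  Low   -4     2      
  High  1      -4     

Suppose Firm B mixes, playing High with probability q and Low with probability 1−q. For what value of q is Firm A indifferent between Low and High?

Firm A's indifference between Low and High determines Firm B's mixing probability q:
  Firm A's expected payoff from Low: q·(-1) + (1−q)·(-2) = q - 2
  Firm A's expected payoff from High: q·(-2) + (1−q)·(-1) = -q - 1
  q - 2 = -q - 1  ⇒  2q = 1  ⇒  q = 1/2.

q = 1/2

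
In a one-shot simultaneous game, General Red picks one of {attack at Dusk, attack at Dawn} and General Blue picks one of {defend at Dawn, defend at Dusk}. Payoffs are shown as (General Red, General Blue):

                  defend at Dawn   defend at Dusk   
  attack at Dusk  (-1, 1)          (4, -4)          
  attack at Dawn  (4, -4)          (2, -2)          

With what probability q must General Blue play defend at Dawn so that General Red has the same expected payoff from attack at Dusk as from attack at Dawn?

q = 2/7

General Blue's mix must leave General Red indifferent between attack at Dusk and attack at Dawn.
  General Red's expected payoff from attack at Dusk: q·(-1) + (1−q)·4 = -5q + 4
  General Red's expected payoff from attack at Dawn: q·4 + (1−q)·2 = 2q + 2
  -5q + 4 = 2q + 2  ⇒  -7q = -2  ⇒  q = 2/7.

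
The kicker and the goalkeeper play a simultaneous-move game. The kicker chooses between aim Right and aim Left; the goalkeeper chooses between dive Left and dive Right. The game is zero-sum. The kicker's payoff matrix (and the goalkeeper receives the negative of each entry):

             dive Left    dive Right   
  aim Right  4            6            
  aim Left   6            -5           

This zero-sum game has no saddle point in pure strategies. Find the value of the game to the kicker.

v = 56/13

The kicker's indifference between aim Right and aim Left determines the goalkeeper's mixing probability q:
  the kicker's payoff from aim Right: q·4 + (1−q)·6 = -2q + 6
  the kicker's payoff from aim Left: q·6 + (1−q)·(-5) = 11q - 5
  -2q + 6 = 11q - 5  ⇒  -13q = -11  ⇒  q = 11/13.
The value is the kicker's expected payoff against this mix (using aim Right): (11/13)·4 + (2/13)·6 = 56/13.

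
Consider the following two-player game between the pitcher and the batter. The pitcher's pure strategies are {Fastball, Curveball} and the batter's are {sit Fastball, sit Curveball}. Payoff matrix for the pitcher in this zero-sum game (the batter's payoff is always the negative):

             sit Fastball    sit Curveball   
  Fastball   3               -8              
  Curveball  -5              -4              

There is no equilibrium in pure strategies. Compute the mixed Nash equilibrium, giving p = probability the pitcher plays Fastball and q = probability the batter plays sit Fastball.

In a mixed equilibrium the batter is indifferent between sit Fastball and sit Curveball; this condition fixes p.
  the batter's payoff from sit Fastball: p·(-3) + (1−p)·5 = -8p + 5
  the batter's payoff from sit Curveball: p·8 + (1−p)·4 = 4p + 4
  -8p + 5 = 4p + 4  ⇒  -12p = -1  ⇒  p = 1/12.
In a mixed equilibrium the pitcher is indifferent between Fastball and Curveball; this condition fixes q.
  the pitcher's payoff to Fastball: q·3 + (1−q)·(-8) = 11q - 8
  the pitcher's payoff to Curveball: q·(-5) + (1−q)·(-4) = -q - 4
  11q - 8 = -q - 4  ⇒  12q = 4  ⇒  q = 1/3.

p = 1/12, q = 1/3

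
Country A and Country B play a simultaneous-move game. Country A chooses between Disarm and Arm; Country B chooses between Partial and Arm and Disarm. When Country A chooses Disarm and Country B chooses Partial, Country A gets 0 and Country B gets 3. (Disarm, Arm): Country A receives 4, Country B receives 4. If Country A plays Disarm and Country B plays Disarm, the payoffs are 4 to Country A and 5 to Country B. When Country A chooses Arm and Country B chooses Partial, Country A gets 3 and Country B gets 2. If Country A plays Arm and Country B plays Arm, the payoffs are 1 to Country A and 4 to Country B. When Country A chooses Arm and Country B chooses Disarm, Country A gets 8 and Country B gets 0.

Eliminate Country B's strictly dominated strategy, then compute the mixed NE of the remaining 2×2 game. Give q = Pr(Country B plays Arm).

q = 4/7

Country B's strategy Partial is strictly dominated by Arm: 4 > 3 and 4 > 2. Eliminate Partial.
In a mixed equilibrium Country A is indifferent between Disarm and Arm; this condition fixes q.
  Country A's payoff to Disarm: q·4 + (1−q)·4 = 4
  Country A's payoff to Arm: q·1 + (1−q)·8 = -7q + 8
  4 = -7q + 8  ⇒  7q = 4  ⇒  q = 4/7.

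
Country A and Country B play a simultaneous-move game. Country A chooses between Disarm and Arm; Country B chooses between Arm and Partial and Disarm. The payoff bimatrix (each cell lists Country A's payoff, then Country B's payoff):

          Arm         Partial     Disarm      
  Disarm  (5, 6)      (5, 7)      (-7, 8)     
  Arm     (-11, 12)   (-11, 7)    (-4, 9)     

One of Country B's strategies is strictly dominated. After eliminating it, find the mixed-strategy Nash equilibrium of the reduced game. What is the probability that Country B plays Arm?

Country B's strategy Partial is strictly dominated by Disarm: 8 > 7 and 9 > 7. Eliminate Partial.
Set Country A's expected payoff from Disarm equal to that from Arm:
  Country A's payoff to Disarm: q·5 + (1−q)·(-7) = 12q - 7
  Country A's payoff to Arm: q·(-11) + (1−q)·(-4) = -7q - 4
  12q - 7 = -7q - 4  ⇒  19q = 3  ⇒  q = 3/19.

q = 3/19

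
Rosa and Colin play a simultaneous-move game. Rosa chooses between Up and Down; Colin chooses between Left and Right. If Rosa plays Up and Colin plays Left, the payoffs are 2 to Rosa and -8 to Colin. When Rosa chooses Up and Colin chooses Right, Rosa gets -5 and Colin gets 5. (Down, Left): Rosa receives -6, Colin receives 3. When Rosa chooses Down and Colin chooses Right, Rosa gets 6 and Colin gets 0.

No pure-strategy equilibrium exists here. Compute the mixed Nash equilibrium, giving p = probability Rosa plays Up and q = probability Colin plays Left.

In a mixed equilibrium Colin is indifferent between Left and Right; this condition fixes p.
  Colin's expected payoff from Left: p·(-8) + (1−p)·3 = -11p + 3
  Colin's expected payoff from Right: p·5 + (1−p)·0 = 5p
  -11p + 3 = 5p  ⇒  -16p = -3  ⇒  p = 3/16.
Rosa's indifference between Up and Down determines Colin's mixing probability q:
  Rosa's payoff to Up: q·2 + (1−q)·(-5) = 7q - 5
  Rosa's payoff to Down: q·(-6) + (1−q)·6 = -12q + 6
  7q - 5 = -12q + 6  ⇒  19q = 11  ⇒  q = 11/19.

p = 3/16, q = 11/19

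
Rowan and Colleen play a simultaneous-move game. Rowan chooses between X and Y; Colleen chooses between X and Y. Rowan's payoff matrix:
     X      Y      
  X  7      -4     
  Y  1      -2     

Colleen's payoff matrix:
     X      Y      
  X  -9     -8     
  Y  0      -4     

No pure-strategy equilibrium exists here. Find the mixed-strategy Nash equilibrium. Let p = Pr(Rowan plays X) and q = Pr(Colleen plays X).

p = 4/5, q = 1/4

Set Colleen's expected payoff from X equal to that from Y:
  Colleen's expected payoff from X: p·(-9) + (1−p)·0 = -9p
  Colleen's expected payoff from Y: p·(-8) + (1−p)·(-4) = -4p - 4
  -9p = -4p - 4  ⇒  -5p = -4  ⇒  p = 4/5.
Rowan's indifference between X and Y determines Colleen's mixing probability q:
  Rowan's payoff from X: q·7 + (1−q)·(-4) = 11q - 4
  Rowan's payoff from Y: q·1 + (1−q)·(-2) = 3q - 2
  11q - 4 = 3q - 2  ⇒  8q = 2  ⇒  q = 1/4.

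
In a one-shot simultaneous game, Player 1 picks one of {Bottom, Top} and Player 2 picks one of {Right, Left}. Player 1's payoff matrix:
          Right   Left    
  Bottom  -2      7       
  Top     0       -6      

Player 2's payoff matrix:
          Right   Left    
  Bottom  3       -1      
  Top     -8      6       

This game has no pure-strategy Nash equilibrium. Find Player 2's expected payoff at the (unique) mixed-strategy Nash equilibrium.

5/9

Set Player 2's expected payoff from Right equal to that from Left:
  Player 2's payoff to Right: p·3 + (1−p)·(-8) = 11p - 8
  Player 2's payoff to Left: p·(-1) + (1−p)·6 = -7p + 6
  11p - 8 = -7p + 6  ⇒  18p = 14  ⇒  p = 7/9.
At equilibrium Player 2 is indifferent across columns, so Player 2's payoff equals the payoff from Right: (7/9)·3 + (2/9)·(-8) = 5/9.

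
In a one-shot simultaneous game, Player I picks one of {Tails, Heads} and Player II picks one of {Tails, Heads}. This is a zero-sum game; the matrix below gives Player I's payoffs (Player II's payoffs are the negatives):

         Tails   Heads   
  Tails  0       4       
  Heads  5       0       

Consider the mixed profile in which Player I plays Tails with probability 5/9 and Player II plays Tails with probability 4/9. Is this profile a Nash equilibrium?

Check Player II's indifference given Player I's mix p = 5/9:
  payoff from Tails = -20/9; payoff from Heads = -20/9 — equal.
Check Player I's indifference given Player II's mix q = 4/9:
  payoff from Tails = 20/9; payoff from Heads = 20/9 — equal.
Both players are indifferent, so neither can profitably deviate.

Yes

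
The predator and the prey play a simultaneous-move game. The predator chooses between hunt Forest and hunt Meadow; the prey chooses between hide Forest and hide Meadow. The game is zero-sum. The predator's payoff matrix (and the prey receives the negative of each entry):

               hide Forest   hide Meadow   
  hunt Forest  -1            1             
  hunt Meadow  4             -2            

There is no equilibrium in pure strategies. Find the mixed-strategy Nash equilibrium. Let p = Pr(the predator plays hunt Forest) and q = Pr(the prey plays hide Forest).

The prey's indifference between hide Forest and hide Meadow determines the predator's mixing probability p:
  the prey's payoff to hide Forest: p·1 + (1−p)·(-4) = 5p - 4
  the prey's payoff to hide Meadow: p·(-1) + (1−p)·2 = -3p + 2
  5p - 4 = -3p + 2  ⇒  8p = 6  ⇒  p = 3/4.
Set the predator's expected payoff from hunt Forest equal to that from hunt Meadow:
  the predator's payoff from hunt Forest: q·(-1) + (1−q)·1 = -2q + 1
  the predator's payoff from hunt Meadow: q·4 + (1−q)·(-2) = 6q - 2
  -2q + 1 = 6q - 2  ⇒  -8q = -3  ⇒  q = 3/8.

p = 3/4, q = 3/8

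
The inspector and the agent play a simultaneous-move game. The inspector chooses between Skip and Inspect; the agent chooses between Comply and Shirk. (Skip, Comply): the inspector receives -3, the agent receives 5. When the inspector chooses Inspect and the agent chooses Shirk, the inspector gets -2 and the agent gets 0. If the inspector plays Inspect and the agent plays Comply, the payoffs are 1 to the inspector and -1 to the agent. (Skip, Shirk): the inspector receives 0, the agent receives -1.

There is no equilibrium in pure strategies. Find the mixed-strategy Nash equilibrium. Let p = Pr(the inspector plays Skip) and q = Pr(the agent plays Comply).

p = 1/7, q = 1/3

The inspector's mix must leave the agent indifferent between Comply and Shirk.
  the agent's payoff to Comply: p·5 + (1−p)·(-1) = 6p - 1
  the agent's payoff to Shirk: p·(-1) + (1−p)·0 = -p
  6p - 1 = -p  ⇒  7p = 1  ⇒  p = 1/7.
For the inspector to be willing to mix, the inspector must be indifferent between Skip and Inspect, which pins down the agent's mix.
  the inspector's expected payoff from Skip: q·(-3) + (1−q)·0 = -3q
  the inspector's expected payoff from Inspect: q·1 + (1−q)·(-2) = 3q - 2
  -3q = 3q - 2  ⇒  -6q = -2  ⇒  q = 1/3.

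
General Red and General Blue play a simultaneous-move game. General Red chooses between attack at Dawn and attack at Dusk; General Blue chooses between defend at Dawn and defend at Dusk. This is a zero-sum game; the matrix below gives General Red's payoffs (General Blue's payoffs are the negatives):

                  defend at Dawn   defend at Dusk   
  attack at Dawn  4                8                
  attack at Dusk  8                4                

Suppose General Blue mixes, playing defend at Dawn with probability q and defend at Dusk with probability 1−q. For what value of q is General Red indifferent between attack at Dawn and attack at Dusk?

q = 1/2

General Blue's mix must leave General Red indifferent between attack at Dawn and attack at Dusk.
  General Red's payoff from attack at Dawn: q·4 + (1−q)·8 = -4q + 8
  General Red's payoff from attack at Dusk: q·8 + (1−q)·4 = 4q + 4
  -4q + 8 = 4q + 4  ⇒  -8q = -4  ⇒  q = 1/2.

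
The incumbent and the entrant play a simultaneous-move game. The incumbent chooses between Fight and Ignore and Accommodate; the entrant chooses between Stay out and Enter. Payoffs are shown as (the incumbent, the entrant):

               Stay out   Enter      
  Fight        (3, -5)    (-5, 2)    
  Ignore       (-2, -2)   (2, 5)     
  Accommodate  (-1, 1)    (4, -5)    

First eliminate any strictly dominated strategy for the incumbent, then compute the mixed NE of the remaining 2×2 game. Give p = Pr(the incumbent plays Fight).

p = 6/13

The incumbent's strategy Ignore is strictly dominated by Accommodate: -1 > -2 and 4 > 2. Eliminate Ignore.
Set the entrant's expected payoff from Stay out equal to that from Enter:
  the entrant's payoff from Stay out: p·(-5) + (1−p)·1 = -6p + 1
  the entrant's payoff from Enter: p·2 + (1−p)·(-5) = 7p - 5
  -6p + 1 = 7p - 5  ⇒  -13p = -6  ⇒  p = 6/13.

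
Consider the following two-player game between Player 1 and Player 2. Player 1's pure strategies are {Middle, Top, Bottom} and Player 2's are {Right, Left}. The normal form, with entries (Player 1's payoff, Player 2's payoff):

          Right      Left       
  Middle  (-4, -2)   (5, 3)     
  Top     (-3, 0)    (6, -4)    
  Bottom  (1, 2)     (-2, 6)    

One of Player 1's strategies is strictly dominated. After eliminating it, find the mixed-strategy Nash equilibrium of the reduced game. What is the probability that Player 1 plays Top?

Player 1's strategy Middle is strictly dominated by Top: -3 > -4 and 6 > 5. Eliminate Middle.
Set Player 2's expected payoff from Right equal to that from Left:
  Player 2's expected payoff from Right: p·0 + (1−p)·2 = -2p + 2
  Player 2's expected payoff from Left: p·(-4) + (1−p)·6 = -10p + 6
  -2p + 2 = -10p + 6  ⇒  8p = 4  ⇒  p = 1/2.

p = 1/2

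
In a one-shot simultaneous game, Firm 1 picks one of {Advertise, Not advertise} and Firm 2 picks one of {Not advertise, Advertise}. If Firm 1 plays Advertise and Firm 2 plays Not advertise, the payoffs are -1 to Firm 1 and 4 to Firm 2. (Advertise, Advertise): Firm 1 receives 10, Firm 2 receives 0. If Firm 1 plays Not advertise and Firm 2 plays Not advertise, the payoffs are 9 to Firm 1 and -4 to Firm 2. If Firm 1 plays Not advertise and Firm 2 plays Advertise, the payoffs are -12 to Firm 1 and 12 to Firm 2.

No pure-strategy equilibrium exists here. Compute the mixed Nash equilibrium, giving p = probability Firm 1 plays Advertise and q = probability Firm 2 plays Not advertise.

Firm 1's mix must leave Firm 2 indifferent between Not advertise and Advertise.
  Firm 2's payoff from Not advertise: p·4 + (1−p)·(-4) = 8p - 4
  Firm 2's payoff from Advertise: p·0 + (1−p)·12 = -12p + 12
  8p - 4 = -12p + 12  ⇒  20p = 16  ⇒  p = 4/5.
For Firm 1 to be willing to mix, Firm 1 must be indifferent between Advertise and Not advertise, which pins down Firm 2's mix.
  Firm 1's payoff from Advertise: q·(-1) + (1−q)·10 = -11q + 10
  Firm 1's payoff from Not advertise: q·9 + (1−q)·(-12) = 21q - 12
  -11q + 10 = 21q - 12  ⇒  -32q = -22  ⇒  q = 11/16.

p = 4/5, q = 11/16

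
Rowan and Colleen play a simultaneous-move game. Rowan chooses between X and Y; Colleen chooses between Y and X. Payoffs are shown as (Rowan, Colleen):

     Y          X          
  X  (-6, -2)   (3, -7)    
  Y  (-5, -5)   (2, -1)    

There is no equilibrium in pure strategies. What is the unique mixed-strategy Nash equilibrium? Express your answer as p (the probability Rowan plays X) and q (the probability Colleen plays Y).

Set Colleen's expected payoff from Y equal to that from X:
  Colleen's payoff to Y: p·(-2) + (1−p)·(-5) = 3p - 5
  Colleen's payoff to X: p·(-7) + (1−p)·(-1) = -6p - 1
  3p - 5 = -6p - 1  ⇒  9p = 4  ⇒  p = 4/9.
Set Rowan's expected payoff from X equal to that from Y:
  Rowan's payoff to X: q·(-6) + (1−q)·3 = -9q + 3
  Rowan's payoff to Y: q·(-5) + (1−q)·2 = -7q + 2
  -9q + 3 = -7q + 2  ⇒  -2q = -1  ⇒  q = 1/2.

p = 4/9, q = 1/2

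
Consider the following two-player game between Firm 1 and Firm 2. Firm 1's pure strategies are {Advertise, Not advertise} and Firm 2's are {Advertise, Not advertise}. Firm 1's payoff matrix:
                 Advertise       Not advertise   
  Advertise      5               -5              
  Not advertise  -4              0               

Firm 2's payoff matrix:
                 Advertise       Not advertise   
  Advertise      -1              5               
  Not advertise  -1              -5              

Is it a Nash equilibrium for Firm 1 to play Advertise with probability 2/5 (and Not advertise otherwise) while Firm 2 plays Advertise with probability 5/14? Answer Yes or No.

Yes

Check Firm 2's indifference given Firm 1's mix p = 2/5:
  payoff from Advertise = -1; payoff from Not advertise = -1 — equal.
Check Firm 1's indifference given Firm 2's mix q = 5/14:
  payoff from Advertise = -10/7; payoff from Not advertise = -10/7 — equal.
Both players are indifferent, so neither can profitably deviate.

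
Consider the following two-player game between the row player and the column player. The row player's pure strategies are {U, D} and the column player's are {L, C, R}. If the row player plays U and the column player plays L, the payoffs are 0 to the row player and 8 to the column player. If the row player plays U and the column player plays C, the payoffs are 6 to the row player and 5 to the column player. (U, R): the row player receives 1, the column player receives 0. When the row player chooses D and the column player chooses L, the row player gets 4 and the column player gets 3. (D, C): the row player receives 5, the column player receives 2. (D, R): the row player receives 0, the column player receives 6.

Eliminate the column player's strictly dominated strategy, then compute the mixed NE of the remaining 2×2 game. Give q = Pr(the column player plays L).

q = 1/5

The column player's strategy C is strictly dominated by L: 8 > 5 and 3 > 2. Eliminate C.
For the row player to be willing to mix, the row player must be indifferent between U and D, which pins down the column player's mix.
  the row player's payoff to U: q·0 + (1−q)·1 = -q + 1
  the row player's payoff to D: q·4 + (1−q)·0 = 4q
  -q + 1 = 4q  ⇒  -5q = -1  ⇒  q = 1/5.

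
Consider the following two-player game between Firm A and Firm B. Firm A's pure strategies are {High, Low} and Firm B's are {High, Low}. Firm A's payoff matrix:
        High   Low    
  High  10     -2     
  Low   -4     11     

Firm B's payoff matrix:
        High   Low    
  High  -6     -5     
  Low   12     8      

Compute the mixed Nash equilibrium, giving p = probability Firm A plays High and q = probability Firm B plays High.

Set Firm B's expected payoff from High equal to that from Low:
  Firm B's payoff from High: p·(-6) + (1−p)·12 = -18p + 12
  Firm B's payoff from Low: p·(-5) + (1−p)·8 = -13p + 8
  -18p + 12 = -13p + 8  ⇒  -5p = -4  ⇒  p = 4/5.
For Firm A to be willing to mix, Firm A must be indifferent between High and Low, which pins down Firm B's mix.
  Firm A's expected payoff from High: q·10 + (1−q)·(-2) = 12q - 2
  Firm A's expected payoff from Low: q·(-4) + (1−q)·11 = -15q + 11
  12q - 2 = -15q + 11  ⇒  27q = 13  ⇒  q = 13/27.

p = 4/5, q = 13/27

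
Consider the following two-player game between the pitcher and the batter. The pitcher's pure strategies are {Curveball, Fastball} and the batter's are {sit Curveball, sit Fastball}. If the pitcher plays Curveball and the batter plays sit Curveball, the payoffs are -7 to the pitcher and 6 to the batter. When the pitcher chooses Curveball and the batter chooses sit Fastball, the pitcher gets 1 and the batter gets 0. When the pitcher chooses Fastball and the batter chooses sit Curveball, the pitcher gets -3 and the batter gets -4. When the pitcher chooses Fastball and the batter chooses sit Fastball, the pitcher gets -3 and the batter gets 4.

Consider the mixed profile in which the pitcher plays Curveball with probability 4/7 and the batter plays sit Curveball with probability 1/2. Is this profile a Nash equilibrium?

Check the batter's indifference given the pitcher's mix p = 4/7:
  payoff from sit Curveball = 12/7; payoff from sit Fastball = 12/7 — equal.
Check the pitcher's indifference given the batter's mix q = 1/2:
  payoff from Curveball = -3; payoff from Fastball = -3 — equal.
Both players are indifferent, so neither can profitably deviate.

Yes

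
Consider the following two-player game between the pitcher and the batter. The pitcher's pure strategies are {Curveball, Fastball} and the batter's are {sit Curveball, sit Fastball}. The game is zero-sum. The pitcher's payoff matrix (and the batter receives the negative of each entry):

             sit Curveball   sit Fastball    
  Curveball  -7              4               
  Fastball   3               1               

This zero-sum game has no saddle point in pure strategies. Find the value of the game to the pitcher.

In a mixed equilibrium the pitcher is indifferent between Curveball and Fastball; this condition fixes q.
  the pitcher's payoff from Curveball: q·(-7) + (1−q)·4 = -11q + 4
  the pitcher's payoff from Fastball: q·3 + (1−q)·1 = 2q + 1
  -11q + 4 = 2q + 1  ⇒  -13q = -3  ⇒  q = 3/13.
The value is the pitcher's expected payoff against this mix (using Curveball): (3/13)·(-7) + (10/13)·4 = 19/13.

v = 19/13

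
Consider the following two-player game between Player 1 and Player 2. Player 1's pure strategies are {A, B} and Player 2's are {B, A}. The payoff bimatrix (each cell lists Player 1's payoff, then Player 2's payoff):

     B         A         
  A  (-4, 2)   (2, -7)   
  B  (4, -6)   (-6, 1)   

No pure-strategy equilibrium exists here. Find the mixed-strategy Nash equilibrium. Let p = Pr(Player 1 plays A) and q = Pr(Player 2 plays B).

p = 7/16, q = 1/2

Player 2's indifference between B and A determines Player 1's mixing probability p:
  Player 2's expected payoff from B: p·2 + (1−p)·(-6) = 8p - 6
  Player 2's expected payoff from A: p·(-7) + (1−p)·1 = -8p + 1
  8p - 6 = -8p + 1  ⇒  16p = 7  ⇒  p = 7/16.
Player 1's indifference between A and B determines Player 2's mixing probability q:
  Player 1's expected payoff from A: q·(-4) + (1−q)·2 = -6q + 2
  Player 1's expected payoff from B: q·4 + (1−q)·(-6) = 10q - 6
  -6q + 2 = 10q - 6  ⇒  -16q = -8  ⇒  q = 1/2.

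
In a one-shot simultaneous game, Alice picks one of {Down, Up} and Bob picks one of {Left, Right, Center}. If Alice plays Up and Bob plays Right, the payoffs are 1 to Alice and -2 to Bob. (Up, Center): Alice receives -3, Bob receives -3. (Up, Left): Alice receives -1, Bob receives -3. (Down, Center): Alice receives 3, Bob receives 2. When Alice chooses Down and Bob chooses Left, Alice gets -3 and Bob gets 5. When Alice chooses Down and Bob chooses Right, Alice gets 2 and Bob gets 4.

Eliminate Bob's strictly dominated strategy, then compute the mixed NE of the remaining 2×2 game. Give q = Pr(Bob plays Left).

Bob's strategy Center is strictly dominated by Right: 4 > 2 and -2 > -3. Eliminate Center.
For Alice to be willing to mix, Alice must be indifferent between Down and Up, which pins down Bob's mix.
  Alice's expected payoff from Down: q·(-3) + (1−q)·2 = -5q + 2
  Alice's expected payoff from Up: q·(-1) + (1−q)·1 = -2q + 1
  -5q + 2 = -2q + 1  ⇒  -3q = -1  ⇒  q = 1/3.

q = 1/3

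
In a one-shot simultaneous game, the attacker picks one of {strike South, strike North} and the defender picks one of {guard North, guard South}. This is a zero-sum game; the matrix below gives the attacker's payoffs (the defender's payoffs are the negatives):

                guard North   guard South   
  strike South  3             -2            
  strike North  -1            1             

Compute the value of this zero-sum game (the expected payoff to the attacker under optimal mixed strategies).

v = 1/7

In a mixed equilibrium the attacker is indifferent between strike South and strike North; this condition fixes q.
  the attacker's expected payoff from strike South: q·3 + (1−q)·(-2) = 5q - 2
  the attacker's expected payoff from strike North: q·(-1) + (1−q)·1 = -2q + 1
  5q - 2 = -2q + 1  ⇒  7q = 3  ⇒  q = 3/7.
The value is the attacker's expected payoff against this mix (using strike South): (3/7)·3 + (4/7)·(-2) = 1/7.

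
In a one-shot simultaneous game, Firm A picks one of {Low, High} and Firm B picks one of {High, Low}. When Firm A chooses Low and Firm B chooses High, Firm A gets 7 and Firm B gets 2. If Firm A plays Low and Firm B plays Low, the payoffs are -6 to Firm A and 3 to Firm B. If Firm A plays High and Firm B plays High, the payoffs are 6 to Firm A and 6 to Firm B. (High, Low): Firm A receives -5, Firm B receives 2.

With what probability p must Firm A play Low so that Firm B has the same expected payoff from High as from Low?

p = 4/5

Firm B's indifference between High and Low determines Firm A's mixing probability p:
  Firm B's payoff to High: p·2 + (1−p)·6 = -4p + 6
  Firm B's payoff to Low: p·3 + (1−p)·2 = p + 2
  -4p + 6 = p + 2  ⇒  -5p = -4  ⇒  p = 4/5.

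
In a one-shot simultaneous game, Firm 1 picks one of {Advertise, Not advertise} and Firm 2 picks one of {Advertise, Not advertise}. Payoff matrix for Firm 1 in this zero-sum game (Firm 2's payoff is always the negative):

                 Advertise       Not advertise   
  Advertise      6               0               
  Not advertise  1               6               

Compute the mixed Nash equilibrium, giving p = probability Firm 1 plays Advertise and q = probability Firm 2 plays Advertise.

p = 5/11, q = 6/11

Firm 2's indifference between Advertise and Not advertise determines Firm 1's mixing probability p:
  Firm 2's payoff from Advertise: p·(-6) + (1−p)·(-1) = -5p - 1
  Firm 2's payoff from Not advertise: p·0 + (1−p)·(-6) = 6p - 6
  -5p - 1 = 6p - 6  ⇒  -11p = -5  ⇒  p = 5/11.
Firm 1's indifference between Advertise and Not advertise determines Firm 2's mixing probability q:
  Firm 1's payoff from Advertise: q·6 + (1−q)·0 = 6q
  Firm 1's payoff from Not advertise: q·1 + (1−q)·6 = -5q + 6
  6q = -5q + 6  ⇒  11q = 6  ⇒  q = 6/11.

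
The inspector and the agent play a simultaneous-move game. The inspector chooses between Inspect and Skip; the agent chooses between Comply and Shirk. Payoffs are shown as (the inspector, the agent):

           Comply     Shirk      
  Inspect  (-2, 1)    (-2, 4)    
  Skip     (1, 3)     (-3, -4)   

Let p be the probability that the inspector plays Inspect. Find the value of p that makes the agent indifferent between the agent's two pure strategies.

p = 7/10

Set the agent's expected payoff from Comply equal to that from Shirk:
  the agent's payoff from Comply: p·1 + (1−p)·3 = -2p + 3
  the agent's payoff from Shirk: p·4 + (1−p)·(-4) = 8p - 4
  -2p + 3 = 8p - 4  ⇒  -10p = -7  ⇒  p = 7/10.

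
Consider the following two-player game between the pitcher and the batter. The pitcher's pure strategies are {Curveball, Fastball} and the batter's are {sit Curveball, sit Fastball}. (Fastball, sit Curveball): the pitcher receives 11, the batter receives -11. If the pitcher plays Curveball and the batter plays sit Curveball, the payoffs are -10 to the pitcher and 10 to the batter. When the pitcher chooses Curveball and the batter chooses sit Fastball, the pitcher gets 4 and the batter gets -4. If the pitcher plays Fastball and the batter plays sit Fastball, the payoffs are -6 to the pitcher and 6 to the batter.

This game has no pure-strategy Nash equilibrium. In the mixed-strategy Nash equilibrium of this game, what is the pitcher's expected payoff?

For the pitcher to be willing to mix, the pitcher must be indifferent between Curveball and Fastball, which pins down the batter's mix.
  the pitcher's expected payoff from Curveball: q·(-10) + (1−q)·4 = -14q + 4
  the pitcher's expected payoff from Fastball: q·11 + (1−q)·(-6) = 17q - 6
  -14q + 4 = 17q - 6  ⇒  -31q = -10  ⇒  q = 10/31.
At equilibrium the pitcher is indifferent across rows, so the pitcher's payoff equals the payoff from Curveball: (10/31)·(-10) + (21/31)·4 = -16/31.

-16/31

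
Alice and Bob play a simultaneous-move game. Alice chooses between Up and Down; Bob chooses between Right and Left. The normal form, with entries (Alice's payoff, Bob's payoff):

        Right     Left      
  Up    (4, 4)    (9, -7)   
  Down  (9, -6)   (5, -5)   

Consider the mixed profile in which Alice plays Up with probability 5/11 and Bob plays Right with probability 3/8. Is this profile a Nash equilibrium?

Given Alice's mix p = 5/11, Bob's payoff from Right is -16/11 but from Left is -65/11. Bob strictly prefers Right, so Bob would not mix.
So the proposed profile is not a Nash equilibrium.

No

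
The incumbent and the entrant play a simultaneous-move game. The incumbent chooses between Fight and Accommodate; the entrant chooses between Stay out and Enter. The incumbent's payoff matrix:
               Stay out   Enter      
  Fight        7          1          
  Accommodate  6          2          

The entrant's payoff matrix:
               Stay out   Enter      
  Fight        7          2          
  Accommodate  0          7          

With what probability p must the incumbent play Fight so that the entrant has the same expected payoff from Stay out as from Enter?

p = 7/12

The entrant's indifference between Stay out and Enter determines the incumbent's mixing probability p:
  the entrant's expected payoff from Stay out: p·7 + (1−p)·0 = 7p
  the entrant's expected payoff from Enter: p·2 + (1−p)·7 = -5p + 7
  7p = -5p + 7  ⇒  12p = 7  ⇒  p = 7/12.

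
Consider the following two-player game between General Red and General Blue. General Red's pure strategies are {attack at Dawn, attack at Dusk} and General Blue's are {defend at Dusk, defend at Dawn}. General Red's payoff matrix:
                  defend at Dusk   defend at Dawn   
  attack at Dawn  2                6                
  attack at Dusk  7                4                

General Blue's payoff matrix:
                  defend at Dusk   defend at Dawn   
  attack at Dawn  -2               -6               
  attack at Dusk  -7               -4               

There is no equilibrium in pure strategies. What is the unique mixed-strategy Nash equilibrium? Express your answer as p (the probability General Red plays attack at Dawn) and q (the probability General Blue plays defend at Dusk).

p = 3/7, q = 2/7

In a mixed equilibrium General Blue is indifferent between defend at Dusk and defend at Dawn; this condition fixes p.
  General Blue's expected payoff from defend at Dusk: p·(-2) + (1−p)·(-7) = 5p - 7
  General Blue's expected payoff from defend at Dawn: p·(-6) + (1−p)·(-4) = -2p - 4
  5p - 7 = -2p - 4  ⇒  7p = 3  ⇒  p = 3/7.
For General Red to be willing to mix, General Red must be indifferent between attack at Dawn and attack at Dusk, which pins down General Blue's mix.
  General Red's payoff from attack at Dawn: q·2 + (1−q)·6 = -4q + 6
  General Red's payoff from attack at Dusk: q·7 + (1−q)·4 = 3q + 4
  -4q + 6 = 3q + 4  ⇒  -7q = -2  ⇒  q = 2/7.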